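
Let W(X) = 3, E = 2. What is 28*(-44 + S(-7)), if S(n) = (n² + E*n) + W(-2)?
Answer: -168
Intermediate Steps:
S(n) = 3 + n² + 2*n (S(n) = (n² + 2*n) + 3 = 3 + n² + 2*n)
28*(-44 + S(-7)) = 28*(-44 + (3 + (-7)² + 2*(-7))) = 28*(-44 + (3 + 49 - 14)) = 28*(-44 + 38) = 28*(-6) = -168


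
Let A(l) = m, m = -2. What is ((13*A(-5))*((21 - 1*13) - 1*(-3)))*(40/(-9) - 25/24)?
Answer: 56485/36 ≈ 1569.0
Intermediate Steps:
A(l) = -2
((13*A(-5))*((21 - 1*13) - 1*(-3)))*(40/(-9) - 25/24) = ((13*(-2))*((21 - 1*13) - 1*(-3)))*(40/(-9) - 25/24) = (-26*((21 - 13) + 3))*(40*(-⅑) - 25*1/24) = (-26*(8 + 3))*(-40/9 - 25/24) = -26*11*(-395/72) = -286*(-395/72) = 56485/36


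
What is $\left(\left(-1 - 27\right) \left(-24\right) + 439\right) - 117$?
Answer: $994$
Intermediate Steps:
$\left(\left(-1 - 27\right) \left(-24\right) + 439\right) - 117 = \left(\left(-28\right) \left(-24\right) + 439\right) - 117 = \left(672 + 439\right) - 117 = 1111 - 117 = 994$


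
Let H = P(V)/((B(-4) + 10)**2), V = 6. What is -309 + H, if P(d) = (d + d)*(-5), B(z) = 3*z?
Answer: -324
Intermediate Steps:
P(d) = -10*d (P(d) = (2*d)*(-5) = -10*d)
H = -15 (H = (-10*6)/((3*(-4) + 10)**2) = -60/(-12 + 10)**2 = -60/((-2)**2) = -60/4 = -60*1/4 = -15)
-309 + H = -309 - 15 = -324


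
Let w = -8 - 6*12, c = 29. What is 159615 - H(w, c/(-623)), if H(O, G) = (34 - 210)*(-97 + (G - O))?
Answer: 97571025/623 ≈ 1.5661e+5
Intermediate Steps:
w = -80 (w = -8 - 72 = -80)
H(O, G) = 17072 - 176*G + 176*O (H(O, G) = -176*(-97 + G - O) = 17072 - 176*G + 176*O)
159615 - H(w, c/(-623)) = 159615 - (17072 - 5104/(-623) + 176*(-80)) = 159615 - (17072 - 5104*(-1)/623 - 14080) = 159615 - (17072 - 176*(-29/623) - 14080) = 159615 - (17072 + 5104/623 - 14080) = 159615 - 1*1869120/623 = 159615 - 1869120/623 = 97571025/623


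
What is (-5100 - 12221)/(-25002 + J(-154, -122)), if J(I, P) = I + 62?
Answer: 17321/25094 ≈ 0.69024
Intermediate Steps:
J(I, P) = 62 + I
(-5100 - 12221)/(-25002 + J(-154, -122)) = (-5100 - 12221)/(-25002 + (62 - 154)) = -17321/(-25002 - 92) = -17321/(-25094) = -17321*(-1/25094) = 17321/25094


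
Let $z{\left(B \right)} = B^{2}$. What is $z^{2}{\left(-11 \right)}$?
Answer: $14641$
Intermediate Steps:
$z^{2}{\left(-11 \right)} = \left(\left(-11\right)^{2}\right)^{2} = 121^{2} = 14641$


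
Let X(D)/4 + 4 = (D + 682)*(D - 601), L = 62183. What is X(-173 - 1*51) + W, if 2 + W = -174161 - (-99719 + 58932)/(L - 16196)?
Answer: -77514680686/45987 ≈ -1.6856e+6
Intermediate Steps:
X(D) = -16 + 4*(-601 + D)*(682 + D) (X(D) = -16 + 4*((D + 682)*(D - 601)) = -16 + 4*((682 + D)*(-601 + D)) = -16 + 4*((-601 + D)*(682 + D)) = -16 + 4*(-601 + D)*(682 + D))
W = -8009193094/45987 (W = -2 + (-174161 - (-99719 + 58932)/(62183 - 16196)) = -2 + (-174161 - (-40787)/45987) = -2 + (-174161 - 1*(-40787/45987)) = -2 + (-174161 + 40787/45987) = -2 - 8009101120/45987 = -8009193094/45987 ≈ -1.7416e+5)
X(-173 - 1*51) + W = (-1639544 + 4*(-173 - 1*51)**2 + 324*(-173 - 1*51)) - 8009193094/45987 = (-1639544 + 4*(-173 - 51)**2 + 324*(-173 - 51)) - 8009193094/45987 = (-1639544 + 4*(-224)**2 + 324*(-224)) - 8009193094/45987 = (-1639544 + 4*50176 - 72576) - 8009193094/45987 = (-1639544 + 200704 - 72576) - 8009193094/45987 = -1511416 - 8009193094/45987 = -77514680686/45987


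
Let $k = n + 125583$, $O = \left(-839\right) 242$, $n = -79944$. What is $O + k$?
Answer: $-157399$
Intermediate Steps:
$O = -203038$
$k = 45639$ ($k = -79944 + 125583 = 45639$)
$O + k = -203038 + 45639 = -157399$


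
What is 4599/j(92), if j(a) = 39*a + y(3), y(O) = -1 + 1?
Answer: 1533/1196 ≈ 1.2818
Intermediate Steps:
y(O) = 0
j(a) = 39*a (j(a) = 39*a + 0 = 39*a)
4599/j(92) = 4599/((39*92)) = 4599/3588 = 4599*(1/3588) = 1533/1196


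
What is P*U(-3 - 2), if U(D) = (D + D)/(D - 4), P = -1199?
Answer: -11990/9 ≈ -1332.2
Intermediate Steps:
U(D) = 2*D/(-4 + D) (U(D) = (2*D)/(-4 + D) = 2*D/(-4 + D))
P*U(-3 - 2) = -2398*(-3 - 2)/(-4 + (-3 - 2)) = -2398*(-5)/(-4 - 5) = -2398*(-5)/(-9) = -2398*(-5)*(-1)/9 = -1199*10/9 = -11990/9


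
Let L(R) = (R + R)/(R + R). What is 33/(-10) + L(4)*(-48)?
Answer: -513/10 ≈ -51.300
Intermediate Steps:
L(R) = 1 (L(R) = (2*R)/((2*R)) = (2*R)*(1/(2*R)) = 1)
33/(-10) + L(4)*(-48) = 33/(-10) + 1*(-48) = 33*(-1/10) - 48 = -33/10 - 48 = -513/10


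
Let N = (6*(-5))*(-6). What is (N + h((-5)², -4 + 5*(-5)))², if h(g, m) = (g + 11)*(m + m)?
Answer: 3640464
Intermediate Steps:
N = 180 (N = -30*(-6) = 180)
h(g, m) = 2*m*(11 + g) (h(g, m) = (11 + g)*(2*m) = 2*m*(11 + g))
(N + h((-5)², -4 + 5*(-5)))² = (180 + 2*(-4 + 5*(-5))*(11 + (-5)²))² = (180 + 2*(-4 - 25)*(11 + 25))² = (180 + 2*(-29)*36)² = (180 - 2088)² = (-1908)² = 3640464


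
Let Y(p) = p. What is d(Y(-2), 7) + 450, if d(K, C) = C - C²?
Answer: 408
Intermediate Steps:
d(Y(-2), 7) + 450 = 7*(1 - 1*7) + 450 = 7*(1 - 7) + 450 = 7*(-6) + 450 = -42 + 450 = 408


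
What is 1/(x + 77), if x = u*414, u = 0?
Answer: 1/77 ≈ 0.012987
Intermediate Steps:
x = 0 (x = 0*414 = 0)
1/(x + 77) = 1/(0 + 77) = 1/77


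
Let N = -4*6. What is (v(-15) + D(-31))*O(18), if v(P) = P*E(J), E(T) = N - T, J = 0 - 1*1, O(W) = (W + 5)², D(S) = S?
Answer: 166106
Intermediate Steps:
O(W) = (5 + W)²
N = -24
J = -1 (J = 0 - 1 = -1)
E(T) = -24 - T
v(P) = -23*P (v(P) = P*(-24 - 1*(-1)) = P*(-24 + 1) = P*(-23) = -23*P)
(v(-15) + D(-31))*O(18) = (-23*(-15) - 31)*(5 + 18)² = (345 - 31)*23² = 314*529 = 166106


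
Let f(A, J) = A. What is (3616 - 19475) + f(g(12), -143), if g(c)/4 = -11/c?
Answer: -47588/3 ≈ -15863.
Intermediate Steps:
g(c) = -44/c (g(c) = 4*(-11/c) = -44/c)
(3616 - 19475) + f(g(12), -143) = (3616 - 19475) - 44/12 = -15859 - 44*1/12 = -15859 - 11/3 = -47588/3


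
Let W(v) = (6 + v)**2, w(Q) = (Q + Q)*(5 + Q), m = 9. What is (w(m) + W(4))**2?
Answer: 123904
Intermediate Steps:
w(Q) = 2*Q*(5 + Q) (w(Q) = (2*Q)*(5 + Q) = 2*Q*(5 + Q))
(w(m) + W(4))**2 = (2*9*(5 + 9) + (6 + 4)**2)**2 = (2*9*14 + 10**2)**2 = (252 + 100)**2 = 352**2 = 123904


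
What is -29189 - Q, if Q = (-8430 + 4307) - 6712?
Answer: -18354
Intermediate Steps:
Q = -10835 (Q = -4123 - 6712 = -10835)
-29189 - Q = -29189 - 1*(-10835) = -29189 + 10835 = -18354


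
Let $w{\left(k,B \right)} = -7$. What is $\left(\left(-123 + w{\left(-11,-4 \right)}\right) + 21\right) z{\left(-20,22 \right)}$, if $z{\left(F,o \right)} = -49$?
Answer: $5341$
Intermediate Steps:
$\left(\left(-123 + w{\left(-11,-4 \right)}\right) + 21\right) z{\left(-20,22 \right)} = \left(\left(-123 - 7\right) + 21\right) \left(-49\right) = \left(-130 + 21\right) \left(-49\right) = \left(-109\right) \left(-49\right) = 5341$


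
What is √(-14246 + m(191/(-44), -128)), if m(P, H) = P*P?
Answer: 5*I*√1101751/44 ≈ 119.28*I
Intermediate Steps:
m(P, H) = P²
√(-14246 + m(191/(-44), -128)) = √(-14246 + (191/(-44))²) = √(-14246 + (191*(-1/44))²) = √(-14246 + (-191/44)²) = √(-14246 + 36481/1936) = √(-27543775/1936) = 5*I*√1101751/44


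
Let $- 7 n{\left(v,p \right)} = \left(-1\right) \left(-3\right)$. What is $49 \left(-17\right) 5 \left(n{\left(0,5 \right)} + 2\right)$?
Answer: $-6545$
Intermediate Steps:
$n{\left(v,p \right)} = - \frac{3}{7}$ ($n{\left(v,p \right)} = - \frac{\left(-1\right) \left(-3\right)}{7} = \left(- \frac{1}{7}\right) 3 = - \frac{3}{7}$)
$49 \left(-17\right) 5 \left(n{\left(0,5 \right)} + 2\right) = 49 \left(-17\right) 5 \left(- \frac{3}{7} + 2\right) = - 833 \cdot 5 \cdot \frac{11}{7} = \left(-833\right) \frac{55}{7} = -6545$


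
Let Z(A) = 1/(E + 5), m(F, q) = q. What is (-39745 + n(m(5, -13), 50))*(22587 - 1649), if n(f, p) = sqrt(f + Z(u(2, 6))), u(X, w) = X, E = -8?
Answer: -832180810 + 41876*I*sqrt(30)/3 ≈ -8.3218e+8 + 76455.0*I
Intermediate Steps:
Z(A) = -1/3 (Z(A) = 1/(-8 + 5) = 1/(-3) = -1/3)
n(f, p) = sqrt(-1/3 + f) (n(f, p) = sqrt(f - 1/3) = sqrt(-1/3 + f))
(-39745 + n(m(5, -13), 50))*(22587 - 1649) = (-39745 + sqrt(-3 + 9*(-13))/3)*(22587 - 1649) = (-39745 + sqrt(-3 - 117)/3)*20938 = (-39745 + sqrt(-120)/3)*20938 = (-39745 + (2*I*sqrt(30))/3)*20938 = (-39745 + 2*I*sqrt(30)/3)*20938 = -832180810 + 41876*I*sqrt(30)/3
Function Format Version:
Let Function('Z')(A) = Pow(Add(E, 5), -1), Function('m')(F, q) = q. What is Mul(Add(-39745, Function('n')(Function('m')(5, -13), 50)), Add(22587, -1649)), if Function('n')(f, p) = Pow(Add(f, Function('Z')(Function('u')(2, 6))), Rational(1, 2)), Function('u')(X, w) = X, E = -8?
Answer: Add(-832180810, Mul(Rational(41876, 3), I, Pow(30, Rational(1, 2)))) ≈ Add(-8.3218e+8, Mul(76455., I))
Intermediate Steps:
Function('Z')(A) = Rational(-1, 3) (Function('Z')(A) = Pow(Add(-8, 5), -1) = Pow(-3, -1) = Rational(-1, 3))
Function('n')(f, p) = Pow(Add(Rational(-1, 3), f), Rational(1, 2)) (Function('n')(f, p) = Pow(Add(f, Rational(-1, 3)), Rational(1, 2)) = Pow(Add(Rational(-1, 3), f), Rational(1, 2)))
Mul(Add(-39745, Function('n')(Function('m')(5, -13), 50)), Add(22587, -1649)) = Mul(Add(-39745, Mul(Rational(1, 3), Pow(Add(-3, Mul(9, -13)), Rational(1, 2)))), Add(22587, -1649)) = Mul(Add(-39745, Mul(Rational(1, 3), Pow(Add(-3, -117), Rational(1, 2)))), 20938) = Mul(Add(-39745, Mul(Rational(1, 3), Pow(-120, Rational(1, 2)))), 20938) = Mul(Add(-39745, Mul(Rational(1, 3), Mul(2, I, Pow(30, Rational(1, 2))))), 20938) = Mul(Add(-39745, Mul(Rational(2, 3), I, Pow(30, Rational(1, 2)))), 20938) = Add(-832180810, Mul(Rational(41876, 3), I, Pow(30, Rational(1, 2))))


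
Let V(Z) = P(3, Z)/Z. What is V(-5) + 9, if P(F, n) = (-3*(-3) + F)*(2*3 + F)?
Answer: -63/5 ≈ -12.600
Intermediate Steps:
P(F, n) = (6 + F)*(9 + F) (P(F, n) = (9 + F)*(6 + F) = (6 + F)*(9 + F))
V(Z) = 108/Z (V(Z) = (54 + 3² + 15*3)/Z = (54 + 9 + 45)/Z = 108/Z)
V(-5) + 9 = 108/(-5) + 9 = 108*(-⅕) + 9 = -108/5 + 9 = -63/5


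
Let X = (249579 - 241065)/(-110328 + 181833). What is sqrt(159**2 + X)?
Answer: sqrt(1595820710995)/7945 ≈ 159.00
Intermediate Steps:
X = 946/7945 (X = 8514/71505 = 8514*(1/71505) = 946/7945 ≈ 0.11907)
sqrt(159**2 + X) = sqrt(159**2 + 946/7945) = sqrt(25281 + 946/7945) = sqrt(200858491/7945) = sqrt(1595820710995)/7945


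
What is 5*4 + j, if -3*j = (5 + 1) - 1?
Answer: 55/3 ≈ 18.333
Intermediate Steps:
j = -5/3 (j = -((5 + 1) - 1)/3 = -(6 - 1)/3 = -⅓*5 = -5/3 ≈ -1.6667)
5*4 + j = 5*4 - 5/3 = 20 - 5/3 = 55/3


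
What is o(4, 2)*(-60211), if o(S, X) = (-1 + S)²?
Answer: -541899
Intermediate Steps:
o(4, 2)*(-60211) = (-1 + 4)²*(-60211) = 3²*(-60211) = 9*(-60211) = -541899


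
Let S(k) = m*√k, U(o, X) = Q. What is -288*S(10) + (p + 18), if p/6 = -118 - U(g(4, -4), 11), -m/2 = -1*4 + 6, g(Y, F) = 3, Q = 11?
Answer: -756 + 1152*√10 ≈ 2886.9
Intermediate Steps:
U(o, X) = 11
m = -4 (m = -2*(-1*4 + 6) = -2*(-4 + 6) = -2*2 = -4)
p = -774 (p = 6*(-118 - 1*11) = 6*(-118 - 11) = 6*(-129) = -774)
S(k) = -4*√k
-288*S(10) + (p + 18) = -(-1152)*√10 + (-774 + 18) = 1152*√10 - 756 = -756 + 1152*√10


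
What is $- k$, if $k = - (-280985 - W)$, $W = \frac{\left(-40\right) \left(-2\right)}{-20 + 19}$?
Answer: $-280905$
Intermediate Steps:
$W = -80$ ($W = \frac{80}{-1} = 80 \left(-1\right) = -80$)
$k = 280905$ ($k = - (-280985 - -80) = - (-280985 + 80) = \left(-1\right) \left(-280905\right) = 280905$)
$- k = \left(-1\right) 280905 = -280905$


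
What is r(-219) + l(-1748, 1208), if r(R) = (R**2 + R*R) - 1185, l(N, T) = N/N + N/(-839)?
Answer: 79486930/839 ≈ 94740.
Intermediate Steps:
l(N, T) = 1 - N/839 (l(N, T) = 1 + N*(-1/839) = 1 - N/839)
r(R) = -1185 + 2*R**2 (r(R) = (R**2 + R**2) - 1185 = 2*R**2 - 1185 = -1185 + 2*R**2)
r(-219) + l(-1748, 1208) = (-1185 + 2*(-219)**2) + (1 - 1/839*(-1748)) = (-1185 + 2*47961) + (1 + 1748/839) = (-1185 + 95922) + 2587/839 = 94737 + 2587/839 = 79486930/839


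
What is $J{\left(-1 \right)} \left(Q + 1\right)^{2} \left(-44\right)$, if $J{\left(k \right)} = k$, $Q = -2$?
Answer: $44$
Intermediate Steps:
$J{\left(-1 \right)} \left(Q + 1\right)^{2} \left(-44\right) = - \left(-2 + 1\right)^{2} \left(-44\right) = - \left(-1\right)^{2} \left(-44\right) = \left(-1\right) 1 \left(-44\right) = \left(-1\right) \left(-44\right) = 44$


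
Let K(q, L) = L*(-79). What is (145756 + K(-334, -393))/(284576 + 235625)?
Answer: 16073/47291 ≈ 0.33987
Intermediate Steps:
K(q, L) = -79*L
(145756 + K(-334, -393))/(284576 + 235625) = (145756 - 79*(-393))/(284576 + 235625) = (145756 + 31047)/520201 = 176803*(1/520201) = 16073/47291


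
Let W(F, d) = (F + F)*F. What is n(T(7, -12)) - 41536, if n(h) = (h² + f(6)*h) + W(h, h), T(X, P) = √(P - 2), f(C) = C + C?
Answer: -41578 + 12*I*√14 ≈ -41578.0 + 44.9*I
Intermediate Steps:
f(C) = 2*C
W(F, d) = 2*F² (W(F, d) = (2*F)*F = 2*F²)
T(X, P) = √(-2 + P)
n(h) = 3*h² + 12*h (n(h) = (h² + (2*6)*h) + 2*h² = (h² + 12*h) + 2*h² = 3*h² + 12*h)
n(T(7, -12)) - 41536 = 3*√(-2 - 12)*(4 + √(-2 - 12)) - 41536 = 3*√(-14)*(4 + √(-14)) - 41536 = 3*(I*√14)*(4 + I*√14) - 41536 = 3*I*√14*(4 + I*√14) - 41536 = -41536 + 3*I*√14*(4 + I*√14)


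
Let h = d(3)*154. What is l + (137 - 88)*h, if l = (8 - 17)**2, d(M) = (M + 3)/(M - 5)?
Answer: -22557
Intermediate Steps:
d(M) = (3 + M)/(-5 + M)
h = -462 (h = ((3 + 3)/(-5 + 3))*154 = (6/(-2))*154 = -1/2*6*154 = -3*154 = -462)
l = 81 (l = (-9)**2 = 81)
l + (137 - 88)*h = 81 + (137 - 88)*(-462) = 81 + 49*(-462) = 81 - 22638 = -22557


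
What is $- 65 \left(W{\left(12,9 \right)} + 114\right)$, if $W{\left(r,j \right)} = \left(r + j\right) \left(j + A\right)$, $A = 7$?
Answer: $-29250$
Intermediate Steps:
$W{\left(r,j \right)} = \left(7 + j\right) \left(j + r\right)$ ($W{\left(r,j \right)} = \left(r + j\right) \left(j + 7\right) = \left(j + r\right) \left(7 + j\right) = \left(7 + j\right) \left(j + r\right)$)
$- 65 \left(W{\left(12,9 \right)} + 114\right) = - 65 \left(\left(9^{2} + 7 \cdot 9 + 7 \cdot 12 + 9 \cdot 12\right) + 114\right) = - 65 \left(\left(81 + 63 + 84 + 108\right) + 114\right) = - 65 \left(336 + 114\right) = \left(-65\right) 450 = -29250$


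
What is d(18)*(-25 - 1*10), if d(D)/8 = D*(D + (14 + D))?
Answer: -252000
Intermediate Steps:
d(D) = 8*D*(14 + 2*D) (d(D) = 8*(D*(D + (14 + D))) = 8*(D*(14 + 2*D)) = 8*D*(14 + 2*D))
d(18)*(-25 - 1*10) = (16*18*(7 + 18))*(-25 - 1*10) = (16*18*25)*(-25 - 10) = 7200*(-35) = -252000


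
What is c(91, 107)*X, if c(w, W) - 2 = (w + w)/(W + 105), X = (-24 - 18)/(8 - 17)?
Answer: 707/53 ≈ 13.340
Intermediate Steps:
X = 14/3 (X = -42/(-9) = -42*(-1/9) = 14/3 ≈ 4.6667)
c(w, W) = 2 + 2*w/(105 + W) (c(w, W) = 2 + (w + w)/(W + 105) = 2 + (2*w)/(105 + W) = 2 + 2*w/(105 + W))
c(91, 107)*X = (2*(105 + 107 + 91)/(105 + 107))*(14/3) = (2*303/212)*(14/3) = (2*(1/212)*303)*(14/3) = (303/106)*(14/3) = 707/53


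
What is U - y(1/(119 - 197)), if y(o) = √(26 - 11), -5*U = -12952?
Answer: 12952/5 - √15 ≈ 2586.5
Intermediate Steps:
U = 12952/5 (U = -⅕*(-12952) = 12952/5 ≈ 2590.4)
y(o) = √15
U - y(1/(119 - 197)) = 12952/5 - √15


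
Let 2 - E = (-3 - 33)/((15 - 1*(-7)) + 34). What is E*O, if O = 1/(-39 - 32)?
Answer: -37/994 ≈ -0.037223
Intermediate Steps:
O = -1/71 (O = 1/(-71) = -1/71 ≈ -0.014085)
E = 37/14 (E = 2 - (-3 - 33)/((15 - 1*(-7)) + 34) = 2 - (-36)/((15 + 7) + 34) = 2 - (-36)/(22 + 34) = 2 - (-36)/56 = 2 - 1*(-9/14) = 2 + 9/14 = 37/14 ≈ 2.6429)
E*O = (37/14)*(-1/71) = -37/994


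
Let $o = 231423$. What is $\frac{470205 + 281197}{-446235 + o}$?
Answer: $- \frac{375701}{107406} \approx -3.498$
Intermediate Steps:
$\frac{470205 + 281197}{-446235 + o} = \frac{470205 + 281197}{-446235 + 231423} = \frac{751402}{-214812} = 751402 \left(- \frac{1}{214812}\right) = - \frac{375701}{107406}$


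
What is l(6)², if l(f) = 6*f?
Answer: 1296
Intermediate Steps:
l(6)² = (6*6)² = 36² = 1296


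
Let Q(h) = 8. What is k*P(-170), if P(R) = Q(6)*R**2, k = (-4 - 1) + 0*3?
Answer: -1156000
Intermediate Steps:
k = -5 (k = -5 + 0 = -5)
P(R) = 8*R**2
k*P(-170) = -40*(-170)**2 = -40*28900 = -5*231200 = -1156000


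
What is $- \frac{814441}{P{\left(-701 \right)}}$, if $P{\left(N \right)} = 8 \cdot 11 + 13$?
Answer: $- \frac{814441}{101} \approx -8063.8$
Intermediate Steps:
$P{\left(N \right)} = 101$ ($P{\left(N \right)} = 88 + 13 = 101$)
$- \frac{814441}{P{\left(-701 \right)}} = - \frac{814441}{101}$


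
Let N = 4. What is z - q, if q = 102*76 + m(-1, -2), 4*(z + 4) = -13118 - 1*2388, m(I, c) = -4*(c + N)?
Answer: -23249/2 ≈ -11625.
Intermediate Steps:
m(I, c) = -16 - 4*c (m(I, c) = -4*(c + 4) = -4*(4 + c) = -16 - 4*c)
z = -7761/2 (z = -4 + (-13118 - 1*2388)/4 = -4 + (-13118 - 2388)/4 = -4 + (¼)*(-15506) = -4 - 7753/2 = -7761/2 ≈ -3880.5)
q = 7744 (q = 102*76 + (-16 - 4*(-2)) = 7752 + (-16 + 8) = 7752 - 8 = 7744)
z - q = -7761/2 - 1*7744 = -7761/2 - 7744 = -23249/2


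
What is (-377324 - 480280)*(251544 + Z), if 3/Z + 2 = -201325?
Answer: -14477098458057180/67109 ≈ -2.1573e+11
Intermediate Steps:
Z = -1/67109 (Z = 3/(-2 - 201325) = 3/(-201327) = 3*(-1/201327) = -1/67109 ≈ -1.4901e-5)
(-377324 - 480280)*(251544 + Z) = (-377324 - 480280)*(251544 - 1/67109) = -857604*16880866295/67109 = -14477098458057180/67109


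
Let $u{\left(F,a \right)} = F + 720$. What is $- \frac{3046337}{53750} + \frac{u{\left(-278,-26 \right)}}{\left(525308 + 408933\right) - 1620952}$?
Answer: $- \frac{2091976885107}{36910716250} \approx -56.677$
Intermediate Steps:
$u{\left(F,a \right)} = 720 + F$
$- \frac{3046337}{53750} + \frac{u{\left(-278,-26 \right)}}{\left(525308 + 408933\right) - 1620952} = - \frac{3046337}{53750} + \frac{720 - 278}{\left(525308 + 408933\right) - 1620952} = \left(-3046337\right) \frac{1}{53750} + \frac{442}{934241 - 1620952} = - \frac{3046337}{53750} + \frac{442}{-686711} = - \frac{3046337}{53750} + 442 \left(- \frac{1}{686711}\right) = - \frac{3046337}{53750} - \frac{442}{686711} = - \frac{2091976885107}{36910716250}$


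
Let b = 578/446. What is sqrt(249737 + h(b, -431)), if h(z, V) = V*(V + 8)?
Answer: 5*sqrt(17282) ≈ 657.30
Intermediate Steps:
b = 289/223 (b = 578*(1/446) = 289/223 ≈ 1.2960)
h(z, V) = V*(8 + V)
sqrt(249737 + h(b, -431)) = sqrt(249737 - 431*(8 - 431)) = sqrt(249737 - 431*(-423)) = sqrt(249737 + 182313) = sqrt(432050) = 5*sqrt(17282)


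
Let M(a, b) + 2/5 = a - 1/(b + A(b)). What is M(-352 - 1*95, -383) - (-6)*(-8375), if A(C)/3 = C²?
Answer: -111454178113/2198420 ≈ -50697.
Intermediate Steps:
A(C) = 3*C²
M(a, b) = -⅖ + a - 1/(b + 3*b²) (M(a, b) = -⅖ + (a - 1/(b + 3*b²)) = -⅖ + a - 1/(b + 3*b²))
M(-352 - 1*95, -383) - (-6)*(-8375) = (⅕)*(-5 - 6*(-383)² - 2*(-383) + 5*(-352 - 1*95)*(-383) + 15*(-352 - 1*95)*(-383)²)/(-383*(1 + 3*(-383))) - (-6)*(-8375) = (⅕)*(-1/383)*(-5 - 6*146689 + 766 + 5*(-352 - 95)*(-383) + 15*(-352 - 95)*146689)/(1 - 1149) - 1*50250 = (⅕)*(-1/383)*(-5 - 880134 + 766 + 5*(-447)*(-383) + 15*(-447)*146689)/(-1148) - 50250 = (⅕)*(-1/383)*(-1/1148)*(-5 - 880134 + 766 + 856005 - 983549745) - 50250 = (⅕)*(-1/383)*(-1/1148)*(-983573113) - 50250 = -983573113/2198420 - 50250 = -111454178113/2198420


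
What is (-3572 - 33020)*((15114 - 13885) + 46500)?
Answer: -1746499568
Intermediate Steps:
(-3572 - 33020)*((15114 - 13885) + 46500) = -36592*(1229 + 46500) = -36592*47729 = -1746499568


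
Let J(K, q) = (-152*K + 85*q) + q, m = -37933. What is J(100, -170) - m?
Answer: 8113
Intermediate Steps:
J(K, q) = -152*K + 86*q
J(100, -170) - m = (-152*100 + 86*(-170)) - 1*(-37933) = (-15200 - 14620) + 37933 = -29820 + 37933 = 8113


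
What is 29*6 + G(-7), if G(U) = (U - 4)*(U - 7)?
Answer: 328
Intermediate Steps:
G(U) = (-7 + U)*(-4 + U) (G(U) = (-4 + U)*(-7 + U) = (-7 + U)*(-4 + U))
29*6 + G(-7) = 29*6 + (28 + (-7)² - 11*(-7)) = 174 + (28 + 49 + 77) = 174 + 154 = 328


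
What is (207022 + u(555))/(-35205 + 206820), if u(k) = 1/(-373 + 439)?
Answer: 13663453/11326590 ≈ 1.2063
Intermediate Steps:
u(k) = 1/66
(207022 + u(555))/(-35205 + 206820) = (207022 + 1/66)/(-35205 + 206820) = (13663453/66)/171615 = (13663453/66)*(1/171615) = 13663453/11326590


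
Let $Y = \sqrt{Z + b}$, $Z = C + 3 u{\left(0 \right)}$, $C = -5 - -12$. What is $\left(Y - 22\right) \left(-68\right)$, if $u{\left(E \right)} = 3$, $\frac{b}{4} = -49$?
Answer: $1496 - 408 i \sqrt{5} \approx 1496.0 - 912.32 i$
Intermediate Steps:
$b = -196$ ($b = 4 \left(-49\right) = -196$)
$C = 7$ ($C = -5 + 12 = 7$)
$Z = 16$ ($Z = 7 + 3 \cdot 3 = 7 + 9 = 16$)
$Y = 6 i \sqrt{5}$ ($Y = \sqrt{16 - 196} = \sqrt{-180} = 6 i \sqrt{5} \approx 13.416 i$)
$\left(Y - 22\right) \left(-68\right) = \left(6 i \sqrt{5} - 22\right) \left(-68\right) = \left(-22 + 6 i \sqrt{5}\right) \left(-68\right) = 1496 - 408 i \sqrt{5}$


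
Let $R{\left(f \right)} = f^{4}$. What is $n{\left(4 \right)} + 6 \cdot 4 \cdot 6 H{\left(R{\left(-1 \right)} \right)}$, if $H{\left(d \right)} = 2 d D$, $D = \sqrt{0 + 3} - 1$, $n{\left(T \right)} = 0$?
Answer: $-288 + 288 \sqrt{3} \approx 210.83$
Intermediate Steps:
$D = -1 + \sqrt{3}$ ($D = \sqrt{3} - 1 = -1 + \sqrt{3} \approx 0.73205$)
$H{\left(d \right)} = 2 d \left(-1 + \sqrt{3}\right)$
$n{\left(4 \right)} + 6 \cdot 4 \cdot 6 H{\left(R{\left(-1 \right)} \right)} = 0 + 6 \cdot 4 \cdot 6 \cdot 2 \left(-1\right)^{4} \left(-1 + \sqrt{3}\right) = 0 + 24 \cdot 6 \cdot 2 \cdot 1 \left(-1 + \sqrt{3}\right) = 0 + 144 \left(-2 + 2 \sqrt{3}\right) = 0 - \left(288 - 288 \sqrt{3}\right) = -288 + 288 \sqrt{3}$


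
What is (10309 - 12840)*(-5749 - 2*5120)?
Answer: 40468159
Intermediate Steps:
(10309 - 12840)*(-5749 - 2*5120) = -2531*(-5749 - 10240) = -2531*(-15989) = 40468159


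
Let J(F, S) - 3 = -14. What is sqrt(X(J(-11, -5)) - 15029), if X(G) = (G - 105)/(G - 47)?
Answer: I*sqrt(15027) ≈ 122.58*I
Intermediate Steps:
J(F, S) = -11 (J(F, S) = 3 - 14 = -11)
X(G) = (-105 + G)/(-47 + G)
sqrt(X(J(-11, -5)) - 15029) = sqrt((-105 - 11)/(-47 - 11) - 15029) = sqrt(-116/(-58) - 15029) = sqrt(-1/58*(-116) - 15029) = sqrt(2 - 15029) = sqrt(-15027) = I*sqrt(15027)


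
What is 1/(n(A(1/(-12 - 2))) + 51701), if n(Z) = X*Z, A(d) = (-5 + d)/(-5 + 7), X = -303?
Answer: 28/1469141 ≈ 1.9059e-5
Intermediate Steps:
A(d) = -5/2 + d/2 (A(d) = (-5 + d)/2 = (-5 + d)*(½) = -5/2 + d/2)
n(Z) = -303*Z
1/(n(A(1/(-12 - 2))) + 51701) = 1/(-303*(-5/2 + 1/(2*(-12 - 2))) + 51701) = 1/(-303*(-5/2 + (½)/(-14)) + 51701) = 1/(-303*(-5/2 + (½)*(-1/14)) + 51701) = 1/(-303*(-5/2 - 1/28) + 51701) = 1/(-303*(-71/28) + 51701) = 1/(21513/28 + 51701) = 1/(1469141/28) = 28/1469141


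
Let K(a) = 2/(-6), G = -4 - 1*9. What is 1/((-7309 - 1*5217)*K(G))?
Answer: 3/12526 ≈ 0.00023950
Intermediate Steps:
G = -13 (G = -4 - 9 = -13)
K(a) = -⅓ (K(a) = 2*(-⅙) = -⅓)
1/((-7309 - 1*5217)*K(G)) = 1/((-7309 - 1*5217)*(-⅓)) = 1/((-7309 - 5217)*(-⅓)) = 1/(-12526*(-⅓)) = 1/(12526/3) = 3/12526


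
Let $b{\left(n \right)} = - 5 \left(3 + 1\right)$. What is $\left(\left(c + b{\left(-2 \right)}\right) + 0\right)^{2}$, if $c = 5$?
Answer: $225$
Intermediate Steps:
$b{\left(n \right)} = -20$ ($b{\left(n \right)} = \left(-5\right) 4 = -20$)
$\left(\left(c + b{\left(-2 \right)}\right) + 0\right)^{2} = \left(\left(5 - 20\right) + 0\right)^{2} = \left(-15 + 0\right)^{2} = \left(-15\right)^{2} = 225$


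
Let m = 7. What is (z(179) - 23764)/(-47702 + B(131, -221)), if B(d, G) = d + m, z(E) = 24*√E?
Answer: 5941/11891 - 6*√179/11891 ≈ 0.49287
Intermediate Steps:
B(d, G) = 7 + d (B(d, G) = d + 7 = 7 + d)
(z(179) - 23764)/(-47702 + B(131, -221)) = (24*√179 - 23764)/(-47702 + (7 + 131)) = (-23764 + 24*√179)/(-47702 + 138) = (-23764 + 24*√179)/(-47564) = (-23764 + 24*√179)*(-1/47564) = 5941/11891 - 6*√179/11891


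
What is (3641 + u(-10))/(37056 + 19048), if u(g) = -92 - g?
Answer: 3559/56104 ≈ 0.063436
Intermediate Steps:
(3641 + u(-10))/(37056 + 19048) = (3641 + (-92 - 1*(-10)))/(37056 + 19048) = (3641 + (-92 + 10))/56104 = (3641 - 82)*(1/56104) = 3559*(1/56104) = 3559/56104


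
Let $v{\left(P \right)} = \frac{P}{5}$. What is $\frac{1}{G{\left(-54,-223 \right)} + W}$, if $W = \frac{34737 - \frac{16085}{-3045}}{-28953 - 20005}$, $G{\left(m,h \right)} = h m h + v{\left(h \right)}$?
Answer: $- \frac{74538555}{200166678600808} \approx -3.7238 \cdot 10^{-7}$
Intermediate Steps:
$v{\left(P \right)} = \frac{P}{5}$ ($v{\left(P \right)} = P \frac{1}{5} = \frac{P}{5}$)
$G{\left(m,h \right)} = \frac{h}{5} + m h^{2}$ ($G{\left(m,h \right)} = h m h + \frac{h}{5} = m h^{2} + \frac{h}{5} = \frac{h}{5} + m h^{2}$)
$W = - \frac{10579025}{14907711}$ ($W = \frac{34737 - - \frac{3217}{609}}{-48958} = \left(34737 + \frac{3217}{609}\right) \left(- \frac{1}{48958}\right) = \frac{21158050}{609} \left(- \frac{1}{48958}\right) = - \frac{10579025}{14907711} \approx -0.70963$)
$\frac{1}{G{\left(-54,-223 \right)} + W} = \frac{1}{- 223 \left(\frac{1}{5} - -12042\right) - \frac{10579025}{14907711}} = \frac{1}{- 223 \left(\frac{1}{5} + 12042\right) - \frac{10579025}{14907711}} = \frac{1}{\left(-223\right) \frac{60211}{5} - \frac{10579025}{14907711}} = \frac{1}{- \frac{13427053}{5} - \frac{10579025}{14907711}} = \frac{1}{- \frac{200166678600808}{74538555}} = - \frac{74538555}{200166678600808}$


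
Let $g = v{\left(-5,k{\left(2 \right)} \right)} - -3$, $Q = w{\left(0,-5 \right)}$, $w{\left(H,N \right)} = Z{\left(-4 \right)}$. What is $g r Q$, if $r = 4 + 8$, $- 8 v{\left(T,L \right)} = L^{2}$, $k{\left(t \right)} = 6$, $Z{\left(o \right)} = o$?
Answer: $72$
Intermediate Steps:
$v{\left(T,L \right)} = - \frac{L^{2}}{8}$
$w{\left(H,N \right)} = -4$
$r = 12$
$Q = -4$
$g = - \frac{3}{2}$ ($g = - \frac{6^{2}}{8} - -3 = \left(- \frac{1}{8}\right) 36 + 3 = - \frac{9}{2} + 3 = - \frac{3}{2} \approx -1.5$)
$g r Q = \left(- \frac{3}{2}\right) 12 \left(-4\right) = \left(-18\right) \left(-4\right) = 72$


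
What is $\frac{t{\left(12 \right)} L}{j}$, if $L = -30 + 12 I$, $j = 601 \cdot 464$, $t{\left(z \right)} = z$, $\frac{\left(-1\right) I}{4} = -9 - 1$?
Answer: $\frac{675}{34858} \approx 0.019364$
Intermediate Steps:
$I = 40$ ($I = - 4 \left(-9 - 1\right) = \left(-4\right) \left(-10\right) = 40$)
$j = 278864$
$L = 450$ ($L = -30 + 12 \cdot 40 = -30 + 480 = 450$)
$\frac{t{\left(12 \right)} L}{j} = \frac{12 \cdot 450}{278864} = 5400 \cdot \frac{1}{278864} = \frac{675}{34858}$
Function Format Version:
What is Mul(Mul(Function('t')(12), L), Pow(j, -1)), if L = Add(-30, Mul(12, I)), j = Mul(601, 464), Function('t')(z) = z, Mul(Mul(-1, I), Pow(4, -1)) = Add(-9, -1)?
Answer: Rational(675, 34858) ≈ 0.019364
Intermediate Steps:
I = 40 (I = Mul(-4, Add(-9, -1)) = Mul(-4, -10) = 40)
j = 278864
L = 450 (L = Add(-30, Mul(12, 40)) = Add(-30, 480) = 450)
Mul(Mul(Function('t')(12), L), Pow(j, -1)) = Mul(Mul(12, 450), Pow(278864, -1)) = Mul(5400, Rational(1, 278864)) = Rational(675, 34858)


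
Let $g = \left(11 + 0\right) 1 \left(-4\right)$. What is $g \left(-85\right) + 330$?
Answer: $4070$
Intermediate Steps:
$g = -44$ ($g = 11 \left(-4\right) = -44$)
$g \left(-85\right) + 330 = \left(-44\right) \left(-85\right) + 330 = 3740 + 330 = 4070$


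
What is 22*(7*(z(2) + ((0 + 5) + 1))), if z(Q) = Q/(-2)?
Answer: 770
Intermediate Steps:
z(Q) = -Q/2 (z(Q) = Q*(-½) = -Q/2)
22*(7*(z(2) + ((0 + 5) + 1))) = 22*(7*(-½*2 + ((0 + 5) + 1))) = 22*(7*(-1 + (5 + 1))) = 22*(7*(-1 + 6)) = 22*(7*5) = 22*35 = 770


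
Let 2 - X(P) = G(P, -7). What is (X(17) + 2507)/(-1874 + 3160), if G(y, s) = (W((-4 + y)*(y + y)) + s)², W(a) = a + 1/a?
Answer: -36477969165/251238104 ≈ -145.19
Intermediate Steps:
G(y, s) = (s + 1/(2*y*(-4 + y)) + 2*y*(-4 + y))² (G(y, s) = (((-4 + y)*(y + y) + 1/((-4 + y)*(y + y))) + s)² = (((-4 + y)*(2*y) + 1/((-4 + y)*(2*y))) + s)² = ((2*y*(-4 + y) + 1/(2*y*(-4 + y))) + s)² = ((1/(2*y*(-4 + y)) + 2*y*(-4 + y)) + s)² = (s + 1/(2*y*(-4 + y)) + 2*y*(-4 + y))²)
X(P) = 2 - (-7 + 1/(2*P*(-4 + P)) + 2*P*(-4 + P))²
(X(17) + 2507)/(-1874 + 3160) = ((2 - (-7 + (½)/(17*(-4 + 17)) + 2*17*(-4 + 17))²) + 2507)/(-1874 + 3160) = ((2 - (-7 + (½)*(1/17)/13 + 2*17*13)²) + 2507)/1286 = ((2 - (-7 + (½)*(1/17)*(1/13) + 442)²) + 2507)*(1/1286) = ((2 - (-7 + 1/442 + 442)²) + 2507)*(1/1286) = ((2 - (192271/442)²) + 2507)*(1/1286) = ((2 - 1*36968137441/195364) + 2507)*(1/1286) = ((2 - 36968137441/195364) + 2507)*(1/1286) = (-36967746713/195364 + 2507)*(1/1286) = -36477969165/195364*1/1286 = -36477969165/251238104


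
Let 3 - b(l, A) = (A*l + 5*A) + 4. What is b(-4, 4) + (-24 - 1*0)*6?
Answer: -149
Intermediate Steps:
b(l, A) = -1 - 5*A - A*l (b(l, A) = 3 - ((A*l + 5*A) + 4) = 3 - ((5*A + A*l) + 4) = 3 - (4 + 5*A + A*l) = 3 + (-4 - 5*A - A*l) = -1 - 5*A - A*l)
b(-4, 4) + (-24 - 1*0)*6 = (-1 - 5*4 - 1*4*(-4)) + (-24 - 1*0)*6 = (-1 - 20 + 16) + (-24 + 0)*6 = -5 - 24*6 = -5 - 144 = -149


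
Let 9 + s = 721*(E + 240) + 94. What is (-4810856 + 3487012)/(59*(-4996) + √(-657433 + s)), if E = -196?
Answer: 48777694102/10860805165 + 330961*I*√156406/10860805165 ≈ 4.4912 + 0.012052*I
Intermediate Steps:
s = 31809 (s = -9 + (721*(-196 + 240) + 94) = -9 + (721*44 + 94) = -9 + (31724 + 94) = -9 + 31818 = 31809)
(-4810856 + 3487012)/(59*(-4996) + √(-657433 + s)) = (-4810856 + 3487012)/(59*(-4996) + √(-657433 + 31809)) = -1323844/(-294764 + √(-625624)) = -1323844/(-294764 + 2*I*√156406)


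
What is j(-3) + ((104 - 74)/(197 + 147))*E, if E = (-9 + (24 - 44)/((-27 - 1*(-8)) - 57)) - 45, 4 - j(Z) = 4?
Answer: -15315/3268 ≈ -4.6864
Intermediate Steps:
j(Z) = 0 (j(Z) = 4 - 1*4 = 4 - 4 = 0)
E = -1021/19 (E = (-9 - 20/((-27 + 8) - 57)) - 45 = (-9 - 20/(-19 - 57)) - 45 = (-9 - 20/(-76)) - 45 = (-9 - 20*(-1/76)) - 45 = (-9 + 5/19) - 45 = -166/19 - 45 = -1021/19 ≈ -53.737)
j(-3) + ((104 - 74)/(197 + 147))*E = 0 + ((104 - 74)/(197 + 147))*(-1021/19) = 0 + (30/344)*(-1021/19) = 0 + (30*(1/344))*(-1021/19) = 0 + (15/172)*(-1021/19) = 0 - 15315/3268 = -15315/3268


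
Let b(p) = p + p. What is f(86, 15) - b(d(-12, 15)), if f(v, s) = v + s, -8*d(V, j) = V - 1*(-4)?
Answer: 99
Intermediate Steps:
d(V, j) = -½ - V/8 (d(V, j) = -(V - 1*(-4))/8 = -(V + 4)/8 = -(4 + V)/8 = -½ - V/8)
f(v, s) = s + v
b(p) = 2*p
f(86, 15) - b(d(-12, 15)) = (15 + 86) - 2*(-½ - ⅛*(-12)) = 101 - 2*(-½ + 3/2) = 101 - 2 = 99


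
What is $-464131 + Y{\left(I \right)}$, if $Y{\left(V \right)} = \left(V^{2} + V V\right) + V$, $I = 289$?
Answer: $-296800$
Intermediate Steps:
$Y{\left(V \right)} = V + 2 V^{2}$ ($Y{\left(V \right)} = \left(V^{2} + V^{2}\right) + V = 2 V^{2} + V = V + 2 V^{2}$)
$-464131 + Y{\left(I \right)} = -464131 + 289 \left(1 + 2 \cdot 289\right) = -464131 + 289 \left(1 + 578\right) = -464131 + 289 \cdot 579 = -464131 + 167331 = -296800$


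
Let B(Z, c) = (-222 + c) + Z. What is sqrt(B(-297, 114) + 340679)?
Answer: sqrt(340274) ≈ 583.33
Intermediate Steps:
B(Z, c) = -222 + Z + c
sqrt(B(-297, 114) + 340679) = sqrt((-222 - 297 + 114) + 340679) = sqrt(-405 + 340679) = sqrt(340274)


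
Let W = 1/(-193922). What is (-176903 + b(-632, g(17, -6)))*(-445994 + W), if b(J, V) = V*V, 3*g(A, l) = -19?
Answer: 68834367479653127/872649 ≈ 7.8880e+10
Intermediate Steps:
g(A, l) = -19/3 (g(A, l) = (1/3)*(-19) = -19/3)
b(J, V) = V**2
W = -1/193922 ≈ -5.1567e-6
(-176903 + b(-632, g(17, -6)))*(-445994 + W) = (-176903 + (-19/3)**2)*(-445994 - 1/193922) = (-176903 + 361/9)*(-86488048469/193922) = -1591766/9*(-86488048469/193922) = 68834367479653127/872649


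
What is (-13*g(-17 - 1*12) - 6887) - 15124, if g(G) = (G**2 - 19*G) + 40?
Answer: -40627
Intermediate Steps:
g(G) = 40 + G**2 - 19*G
(-13*g(-17 - 1*12) - 6887) - 15124 = (-13*(40 + (-17 - 1*12)**2 - 19*(-17 - 1*12)) - 6887) - 15124 = (-13*(40 + (-17 - 12)**2 - 19*(-17 - 12)) - 6887) - 15124 = (-13*(40 + (-29)**2 - 19*(-29)) - 6887) - 15124 = (-13*(40 + 841 + 551) - 6887) - 15124 = (-13*1432 - 6887) - 15124 = (-18616 - 6887) - 15124 = -25503 - 15124 = -40627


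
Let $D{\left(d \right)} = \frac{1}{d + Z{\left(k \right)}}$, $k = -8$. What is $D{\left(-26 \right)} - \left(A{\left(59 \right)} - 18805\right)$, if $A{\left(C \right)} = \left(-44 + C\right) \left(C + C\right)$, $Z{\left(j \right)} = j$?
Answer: $\frac{579189}{34} \approx 17035.0$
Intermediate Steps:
$A{\left(C \right)} = 2 C \left(-44 + C\right)$ ($A{\left(C \right)} = \left(-44 + C\right) 2 C = 2 C \left(-44 + C\right)$)
$D{\left(d \right)} = \frac{1}{-8 + d}$ ($D{\left(d \right)} = \frac{1}{d - 8} = \frac{1}{-8 + d}$)
$D{\left(-26 \right)} - \left(A{\left(59 \right)} - 18805\right) = \frac{1}{-8 - 26} - \left(2 \cdot 59 \left(-44 + 59\right) - 18805\right) = \frac{1}{-34} - \left(2 \cdot 59 \cdot 15 - 18805\right) = - \frac{1}{34} - \left(1770 - 18805\right) = - \frac{1}{34} - -17035 = - \frac{1}{34} + 17035 = \frac{579189}{34}$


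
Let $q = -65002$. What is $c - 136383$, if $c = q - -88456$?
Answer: $-112929$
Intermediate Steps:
$c = 23454$ ($c = -65002 - -88456 = -65002 + 88456 = 23454$)
$c - 136383 = 23454 - 136383 = -112929$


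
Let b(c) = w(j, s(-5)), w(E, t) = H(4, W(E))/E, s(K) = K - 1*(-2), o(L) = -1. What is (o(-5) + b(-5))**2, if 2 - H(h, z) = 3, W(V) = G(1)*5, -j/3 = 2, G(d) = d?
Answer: 25/36 ≈ 0.69444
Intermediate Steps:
s(K) = 2 + K (s(K) = K + 2 = 2 + K)
j = -6 (j = -3*2 = -6)
W(V) = 5 (W(V) = 1*5 = 5)
H(h, z) = -1 (H(h, z) = 2 - 1*3 = 2 - 3 = -1)
w(E, t) = -1/E
b(c) = 1/6 (b(c) = -1/(-6) = -1*(-1/6) = 1/6)
(o(-5) + b(-5))**2 = (-1 + 1/6)**2 = (-5/6)**2 = 25/36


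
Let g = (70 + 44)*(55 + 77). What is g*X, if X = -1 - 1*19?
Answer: -300960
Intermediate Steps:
g = 15048 (g = 114*132 = 15048)
X = -20 (X = -1 - 19 = -20)
g*X = 15048*(-20) = -300960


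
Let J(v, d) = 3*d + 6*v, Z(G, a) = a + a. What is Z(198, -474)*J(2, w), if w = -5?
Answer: 2844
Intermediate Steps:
Z(G, a) = 2*a
Z(198, -474)*J(2, w) = (2*(-474))*(3*(-5) + 6*2) = -948*(-15 + 12) = -948*(-3) = 2844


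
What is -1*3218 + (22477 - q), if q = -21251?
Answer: 40510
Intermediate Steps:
-1*3218 + (22477 - q) = -1*3218 + (22477 - 1*(-21251)) = -3218 + (22477 + 21251) = -3218 + 43728 = 40510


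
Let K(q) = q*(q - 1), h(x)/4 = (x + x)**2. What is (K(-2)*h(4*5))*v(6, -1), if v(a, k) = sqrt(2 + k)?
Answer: 38400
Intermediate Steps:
h(x) = 16*x**2 (h(x) = 4*(x + x)**2 = 4*(2*x)**2 = 4*(4*x**2) = 16*x**2)
K(q) = q*(-1 + q)
(K(-2)*h(4*5))*v(6, -1) = ((-2*(-1 - 2))*(16*(4*5)**2))*sqrt(2 - 1) = ((-2*(-3))*(16*20**2))*sqrt(1) = (6*(16*400))*1 = (6*6400)*1 = 38400*1 = 38400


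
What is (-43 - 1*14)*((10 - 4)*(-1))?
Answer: 342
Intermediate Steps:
(-43 - 1*14)*((10 - 4)*(-1)) = (-43 - 14)*(6*(-1)) = -57*(-6) = 342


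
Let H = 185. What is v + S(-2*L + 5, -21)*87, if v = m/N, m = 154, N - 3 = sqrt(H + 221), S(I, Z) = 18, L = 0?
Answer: 621240/397 + 154*sqrt(406)/397 ≈ 1572.7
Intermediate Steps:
N = 3 + sqrt(406) (N = 3 + sqrt(185 + 221) = 3 + sqrt(406) ≈ 23.149)
v = 154/(3 + sqrt(406)) ≈ 6.6524
v + S(-2*L + 5, -21)*87 = (-462/397 + 154*sqrt(406)/397) + 18*87 = (-462/397 + 154*sqrt(406)/397) + 1566 = 621240/397 + 154*sqrt(406)/397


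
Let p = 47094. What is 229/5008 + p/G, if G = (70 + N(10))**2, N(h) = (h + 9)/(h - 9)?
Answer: 237660661/39668368 ≈ 5.9912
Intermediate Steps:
N(h) = (9 + h)/(-9 + h)
G = 7921 (G = (70 + (9 + 10)/(-9 + 10))**2 = (70 + 19/1)**2 = (70 + 1*19)**2 = (70 + 19)**2 = 89**2 = 7921)
229/5008 + p/G = 229/5008 + 47094/7921 = 237660661/39668368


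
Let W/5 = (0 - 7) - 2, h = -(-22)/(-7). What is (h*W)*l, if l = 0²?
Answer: 0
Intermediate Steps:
h = -22/7 (h = -(-22)*(-1)/7 = -1*22/7 = -22/7 ≈ -3.1429)
W = -45 (W = 5*((0 - 7) - 2) = 5*(-7 - 2) = 5*(-9) = -45)
l = 0
(h*W)*l = -22/7*(-45)*0 = (990/7)*0 = 0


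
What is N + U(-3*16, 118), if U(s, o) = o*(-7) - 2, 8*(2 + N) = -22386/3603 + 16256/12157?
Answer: -48509445279/58402228 ≈ -830.61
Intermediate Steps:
N = -152400495/58402228 (N = -2 + (-22386/3603 + 16256/12157)/8 = -2 + (-22386*1/3603 + 16256*(1/12157))/8 = -2 + (-7462/1201 + 16256/12157)/8 = -2 + (⅛)*(-71192078/14600557) = -2 - 35596039/58402228 = -152400495/58402228 ≈ -2.6095)
U(s, o) = -2 - 7*o (U(s, o) = -7*o - 2 = -2 - 7*o)
N + U(-3*16, 118) = -152400495/58402228 + (-2 - 7*118) = -152400495/58402228 + (-2 - 826) = -152400495/58402228 - 828 = -48509445279/58402228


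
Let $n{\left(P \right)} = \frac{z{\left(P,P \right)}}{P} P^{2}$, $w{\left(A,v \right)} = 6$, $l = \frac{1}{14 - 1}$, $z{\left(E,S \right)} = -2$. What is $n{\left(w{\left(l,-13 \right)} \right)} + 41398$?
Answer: $41386$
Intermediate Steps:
$l = \frac{1}{13} \approx 0.076923$
$n{\left(P \right)} = - 2 P$ ($n{\left(P \right)} = - \frac{2}{P} P^{2} = - 2 P$)
$n{\left(w{\left(l,-13 \right)} \right)} + 41398 = \left(-2\right) 6 + 41398 = -12 + 41398 = 41386$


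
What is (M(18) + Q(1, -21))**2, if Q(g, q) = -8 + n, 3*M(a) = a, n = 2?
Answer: 0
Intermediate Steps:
M(a) = a/3
Q(g, q) = -6 (Q(g, q) = -8 + 2 = -6)
(M(18) + Q(1, -21))**2 = ((1/3)*18 - 6)**2 = (6 - 6)**2 = 0**2 = 0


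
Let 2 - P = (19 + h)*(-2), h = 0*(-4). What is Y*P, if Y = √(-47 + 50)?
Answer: 40*√3 ≈ 69.282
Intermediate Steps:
h = 0
P = 40 (P = 2 - (19 + 0)*(-2) = 2 - 19*(-2) = 2 - 1*(-38) = 2 + 38 = 40)
Y = √3 ≈ 1.7320
Y*P = √3*40 = 40*√3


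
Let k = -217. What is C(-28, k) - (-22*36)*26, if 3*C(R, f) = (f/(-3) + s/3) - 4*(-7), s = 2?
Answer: 61877/3 ≈ 20626.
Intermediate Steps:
C(R, f) = 86/9 - f/9 (C(R, f) = ((f/(-3) + 2/3) - 4*(-7))/3 = ((f*(-⅓) + 2*(⅓)) + 28)/3 = ((-f/3 + ⅔) + 28)/3 = ((⅔ - f/3) + 28)/3 = (86/3 - f/3)/3 = 86/9 - f/9)
C(-28, k) - (-22*36)*26 = (86/9 - ⅑*(-217)) - (-22*36)*26 = (86/9 + 217/9) - (-792)*26 = 101/3 - 1*(-20592) = 101/3 + 20592 = 61877/3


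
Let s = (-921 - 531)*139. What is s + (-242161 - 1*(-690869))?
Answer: 246880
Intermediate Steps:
s = -201828 (s = -1452*139 = -201828)
s + (-242161 - 1*(-690869)) = -201828 + (-242161 - 1*(-690869)) = -201828 + (-242161 + 690869) = -201828 + 448708 = 246880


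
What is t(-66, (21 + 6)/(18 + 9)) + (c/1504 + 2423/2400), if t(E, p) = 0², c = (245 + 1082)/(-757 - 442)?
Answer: 68221897/67623600 ≈ 1.0088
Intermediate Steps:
c = -1327/1199 (c = 1327/(-1199) = 1327*(-1/1199) = -1327/1199 ≈ -1.1068)
t(E, p) = 0
t(-66, (21 + 6)/(18 + 9)) + (c/1504 + 2423/2400) = 0 + (-1327/1199/1504 + 2423/2400) = 0 + (-1327/1199*1/1504 + 2423*(1/2400)) = 0 + (-1327/1803296 + 2423/2400) = 0 + 68221897/67623600 = 68221897/67623600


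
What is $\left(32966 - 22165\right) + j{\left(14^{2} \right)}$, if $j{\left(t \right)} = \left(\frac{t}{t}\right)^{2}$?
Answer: $10802$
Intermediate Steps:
$j{\left(t \right)} = 1$ ($j{\left(t \right)} = 1^{2} = 1$)
$\left(32966 - 22165\right) + j{\left(14^{2} \right)} = \left(32966 - 22165\right) + 1 = 10801 + 1 = 10802$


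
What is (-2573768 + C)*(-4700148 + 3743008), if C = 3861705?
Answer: -1232736020180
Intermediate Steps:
(-2573768 + C)*(-4700148 + 3743008) = (-2573768 + 3861705)*(-4700148 + 3743008) = 1287937*(-957140) = -1232736020180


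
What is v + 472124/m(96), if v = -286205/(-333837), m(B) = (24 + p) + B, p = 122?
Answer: 78840860699/40394277 ≈ 1951.8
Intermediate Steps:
m(B) = 146 + B (m(B) = (24 + 122) + B = 146 + B)
v = 286205/333837 (v = -286205*(-1/333837) = 286205/333837 ≈ 0.85732)
v + 472124/m(96) = 286205/333837 + 472124/(146 + 96) = 286205/333837 + 472124/242 = 286205/333837 + 472124*(1/242) = 286205/333837 + 236062/121 = 78840860699/40394277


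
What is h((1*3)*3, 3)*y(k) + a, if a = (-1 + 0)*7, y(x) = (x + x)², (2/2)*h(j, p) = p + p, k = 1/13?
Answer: -1159/169 ≈ -6.8580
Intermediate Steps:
k = 1/13 ≈ 0.076923
h(j, p) = 2*p (h(j, p) = p + p = 2*p)
y(x) = 4*x² (y(x) = (2*x)² = 4*x²)
a = -7 (a = -1*7 = -7)
h((1*3)*3, 3)*y(k) + a = (2*3)*(4*(1/13)²) - 7 = 6*(4*(1/169)) - 7 = 6*(4/169) - 7 = 24/169 - 7 = -1159/169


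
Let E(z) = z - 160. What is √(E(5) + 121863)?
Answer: 2*√30427 ≈ 348.87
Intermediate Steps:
E(z) = -160 + z
√(E(5) + 121863) = √((-160 + 5) + 121863) = √(-155 + 121863) = √121708 = 2*√30427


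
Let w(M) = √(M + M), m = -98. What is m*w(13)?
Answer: -98*√26 ≈ -499.70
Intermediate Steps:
w(M) = √2*√M (w(M) = √(2*M) = √2*√M)
m*w(13) = -98*√2*√13 = -98*√26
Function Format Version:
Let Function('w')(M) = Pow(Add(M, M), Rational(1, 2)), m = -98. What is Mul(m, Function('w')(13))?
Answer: Mul(-98, Pow(26, Rational(1, 2))) ≈ -499.70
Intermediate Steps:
Function('w')(M) = Mul(Pow(2, Rational(1, 2)), Pow(M, Rational(1, 2))) (Function('w')(M) = Pow(Mul(2, M), Rational(1, 2)) = Mul(Pow(2, Rational(1, 2)), Pow(M, Rational(1, 2))))
Mul(m, Function('w')(13)) = Mul(-98, Mul(Pow(2, Rational(1, 2)), Pow(13, Rational(1, 2)))) = Mul(-98, Pow(26, Rational(1, 2)))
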